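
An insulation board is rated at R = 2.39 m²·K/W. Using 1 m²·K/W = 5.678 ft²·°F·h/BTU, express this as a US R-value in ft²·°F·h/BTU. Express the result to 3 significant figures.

R_US = 2.39 × 5.678 = 13.57

13.6 ft²·°F·h/BTU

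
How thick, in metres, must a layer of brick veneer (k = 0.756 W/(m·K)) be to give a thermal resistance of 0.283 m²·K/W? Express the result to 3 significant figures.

0.214 m

L = R·k = 0.283 × 0.756 = 0.2139 m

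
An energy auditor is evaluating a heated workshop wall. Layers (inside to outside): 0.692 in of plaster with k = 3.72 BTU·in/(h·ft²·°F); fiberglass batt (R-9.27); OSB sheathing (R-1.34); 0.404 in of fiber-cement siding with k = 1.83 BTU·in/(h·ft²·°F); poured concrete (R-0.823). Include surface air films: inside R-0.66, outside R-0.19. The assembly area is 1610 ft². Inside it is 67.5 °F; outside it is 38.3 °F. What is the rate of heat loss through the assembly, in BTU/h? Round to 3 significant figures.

3700 BTU/h

0.692/3.72 = 0.186
0.404/1.83 = 0.2208
R_total = 0.66 + 0.186 + 9.27 + 1.34 + 0.2208 + 0.823 + 0.19 = 12.69 ft²·°F·h/BTU
Q = A·ΔT/R = 1610 × (67.5 − 38.3) / 12.69 = 3705 BTU/h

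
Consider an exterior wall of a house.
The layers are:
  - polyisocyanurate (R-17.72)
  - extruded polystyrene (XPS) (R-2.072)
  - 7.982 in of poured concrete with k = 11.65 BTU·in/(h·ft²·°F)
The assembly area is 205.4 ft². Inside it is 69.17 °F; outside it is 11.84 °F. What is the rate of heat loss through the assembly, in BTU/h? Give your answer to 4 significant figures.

575.1 BTU/h

7.982/11.65 = 0.68515
R_total = 17.72 + 2.072 + 0.68515 = 20.477 ft²·°F·h/BTU
Q = A·ΔT/R = 205.4 × (69.17 − 11.84) / 20.477 = 575.06 BTU/h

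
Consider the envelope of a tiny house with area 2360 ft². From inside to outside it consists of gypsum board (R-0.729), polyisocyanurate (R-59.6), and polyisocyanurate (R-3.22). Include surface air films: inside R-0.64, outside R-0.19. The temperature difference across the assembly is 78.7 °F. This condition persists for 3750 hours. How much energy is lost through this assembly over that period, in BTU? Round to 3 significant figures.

10800000 BTU

R_total = 0.64 + 0.729 + 59.6 + 3.22 + 0.19 = 64.38 ft²·°F·h/BTU
Q = 2360 × 78.7 / 64.38 = 2885 BTU/h
E = 2885 × 3750 = 10820000 BTU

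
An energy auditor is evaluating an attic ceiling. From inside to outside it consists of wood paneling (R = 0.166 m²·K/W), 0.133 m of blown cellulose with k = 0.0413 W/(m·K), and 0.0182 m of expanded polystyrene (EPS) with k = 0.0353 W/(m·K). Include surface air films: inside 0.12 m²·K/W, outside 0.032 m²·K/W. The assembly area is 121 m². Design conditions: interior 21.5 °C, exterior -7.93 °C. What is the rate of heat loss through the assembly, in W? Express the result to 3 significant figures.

0.133/0.0413 = 3.22
0.0182/0.0353 = 0.5156
R_total = 0.12 + 0.166 + 3.22 + 0.5156 + 0.032 = 4.054 m²·K/W
Q = A·ΔT/R = 121 × (21.5 − (-7.93)) / 4.054 = 878.4 W

878 W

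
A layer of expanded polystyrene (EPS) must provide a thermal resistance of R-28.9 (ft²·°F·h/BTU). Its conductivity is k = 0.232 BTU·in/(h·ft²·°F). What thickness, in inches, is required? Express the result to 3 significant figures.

6.70 in

L = R × k = 28.9 × 0.232 = 6.705 in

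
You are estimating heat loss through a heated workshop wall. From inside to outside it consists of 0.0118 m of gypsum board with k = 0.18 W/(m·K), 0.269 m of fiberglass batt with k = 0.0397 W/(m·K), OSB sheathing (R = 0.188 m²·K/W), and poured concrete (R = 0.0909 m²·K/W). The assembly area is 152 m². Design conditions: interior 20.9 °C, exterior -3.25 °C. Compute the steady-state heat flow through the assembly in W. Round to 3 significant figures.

0.0118/0.18 = 0.06556
0.269/0.0397 = 6.776
R_total = 0.06556 + 6.776 + 0.188 + 0.0909 = 7.12 m²·K/W
Q = A·ΔT/R = 152 × (20.9 − (-3.25)) / 7.12 = 515.5 W

516 W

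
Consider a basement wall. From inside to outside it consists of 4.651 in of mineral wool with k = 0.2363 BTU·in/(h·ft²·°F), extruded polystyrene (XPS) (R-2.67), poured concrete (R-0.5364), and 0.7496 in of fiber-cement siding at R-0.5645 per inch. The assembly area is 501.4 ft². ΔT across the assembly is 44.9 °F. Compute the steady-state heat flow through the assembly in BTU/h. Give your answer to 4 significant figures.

4.651/0.2363 = 19.683
0.7496 × 0.5645 = 0.42315
R_total = 19.683 + 2.67 + 0.5364 + 0.42315 = 23.312 ft²·°F·h/BTU
Q = A·ΔT/R = 501.4 × 44.9 / 23.312 = 965.71 BTU/h

965.7 BTU/h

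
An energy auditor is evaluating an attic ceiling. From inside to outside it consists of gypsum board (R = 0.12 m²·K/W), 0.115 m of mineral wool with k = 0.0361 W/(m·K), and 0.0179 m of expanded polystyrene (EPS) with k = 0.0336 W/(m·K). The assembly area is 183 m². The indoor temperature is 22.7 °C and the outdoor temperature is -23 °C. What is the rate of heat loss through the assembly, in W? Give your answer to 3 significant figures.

2180 W

0.115/0.0361 = 3.186
0.0179/0.0336 = 0.5327
R_total = 0.12 + 3.186 + 0.5327 = 3.838 m²·K/W
Q = A·ΔT/R = 183 × (22.7 − (-23)) / 3.838 = 2179 W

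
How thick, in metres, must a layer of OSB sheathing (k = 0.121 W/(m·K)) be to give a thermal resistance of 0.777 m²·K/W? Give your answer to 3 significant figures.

L = R·k = 0.777 × 0.121 = 0.09402 m

0.0940 m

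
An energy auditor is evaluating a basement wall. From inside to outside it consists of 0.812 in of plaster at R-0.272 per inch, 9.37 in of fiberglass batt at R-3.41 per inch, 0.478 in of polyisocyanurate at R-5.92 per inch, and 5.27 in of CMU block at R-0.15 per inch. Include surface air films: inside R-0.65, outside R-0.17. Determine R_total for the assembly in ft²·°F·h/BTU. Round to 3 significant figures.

36.6 ft²·°F·h/BTU

0.812 × 0.272 = 0.2209
9.37 × 3.41 = 31.95
0.478 × 5.92 = 2.83
5.27 × 0.15 = 0.7905
R_total = 0.65 + 0.2209 + 31.95 + 2.83 + 0.7905 + 0.17 = 36.61 ft²·°F·h/BTU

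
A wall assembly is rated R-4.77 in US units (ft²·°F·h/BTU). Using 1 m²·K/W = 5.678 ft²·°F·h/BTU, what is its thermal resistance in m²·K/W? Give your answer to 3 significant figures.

0.840 m²·K/W

R_SI = 4.77/5.678 = 0.8401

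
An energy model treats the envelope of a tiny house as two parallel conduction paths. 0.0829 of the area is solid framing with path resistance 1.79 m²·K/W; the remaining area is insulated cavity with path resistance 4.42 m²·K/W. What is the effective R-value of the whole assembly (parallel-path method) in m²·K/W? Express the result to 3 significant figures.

U_eff = 0.9171/4.42 + 0.0829/1.79 = 0.2075 + 0.04631 = 0.2538
R_eff = 1/U_eff = 3.94 m²·K/W

3.94 m²·K/W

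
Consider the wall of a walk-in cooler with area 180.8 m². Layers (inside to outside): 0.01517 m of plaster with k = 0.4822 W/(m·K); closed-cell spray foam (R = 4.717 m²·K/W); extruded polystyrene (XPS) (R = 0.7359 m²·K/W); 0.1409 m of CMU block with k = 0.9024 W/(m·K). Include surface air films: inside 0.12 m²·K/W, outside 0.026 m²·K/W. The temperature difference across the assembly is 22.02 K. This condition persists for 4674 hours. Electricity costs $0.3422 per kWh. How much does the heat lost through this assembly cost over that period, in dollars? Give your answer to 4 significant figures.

0.01517/0.4822 = 0.03146
0.1409/0.9024 = 0.15614
R_total = 0.12 + 0.03146 + 4.717 + 0.7359 + 0.15614 + 0.026 = 5.7865 m²·K/W
Q = 180.8 × 22.02 / 5.7865 = 688.02 W
E = 688.02 W × 4674 h / 1000 = 3215.8 kWh
Cost = 3215.8 × 0.3422 = $1100.4

1100 dollars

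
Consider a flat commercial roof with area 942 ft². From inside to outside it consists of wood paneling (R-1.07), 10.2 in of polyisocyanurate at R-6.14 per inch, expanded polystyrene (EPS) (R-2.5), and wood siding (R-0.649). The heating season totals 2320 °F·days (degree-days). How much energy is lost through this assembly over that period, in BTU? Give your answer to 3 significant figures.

10.2 × 6.14 = 62.63
R_total = 1.07 + 62.63 + 2.5 + 0.649 = 66.85 ft²·°F·h/BTU
E = A × HDD × 24 / R = 942 × 2320 × 24 / 66.85 = 784600 BTU

785000 BTU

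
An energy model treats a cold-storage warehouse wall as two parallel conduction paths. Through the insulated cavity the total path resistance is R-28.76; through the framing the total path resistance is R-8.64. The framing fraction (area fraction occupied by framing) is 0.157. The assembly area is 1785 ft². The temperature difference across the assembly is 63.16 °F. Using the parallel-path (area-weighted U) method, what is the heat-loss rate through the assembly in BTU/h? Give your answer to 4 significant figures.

5353 BTU/h

U_eff = 0.843/28.76 + 0.157/8.64 = 0.029312 + 0.018171 = 0.047483
R_eff = 1/U_eff = 21.06 ft²·°F·h/BTU
Q = 1785 × 63.16 / 21.06 = 5353.2 BTU/h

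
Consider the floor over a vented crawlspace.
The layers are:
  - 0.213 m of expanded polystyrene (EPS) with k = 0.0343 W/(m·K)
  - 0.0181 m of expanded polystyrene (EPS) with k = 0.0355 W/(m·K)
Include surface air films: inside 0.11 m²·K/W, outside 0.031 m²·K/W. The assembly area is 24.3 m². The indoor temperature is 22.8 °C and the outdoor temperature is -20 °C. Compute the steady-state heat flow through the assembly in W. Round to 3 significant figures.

0.213/0.0343 = 6.21
0.0181/0.0355 = 0.5099
R_total = 0.11 + 6.21 + 0.5099 + 0.031 = 6.861 m²·K/W
Q = A·ΔT/R = 24.3 × (22.8 − (-20)) / 6.861 = 151.6 W

152 W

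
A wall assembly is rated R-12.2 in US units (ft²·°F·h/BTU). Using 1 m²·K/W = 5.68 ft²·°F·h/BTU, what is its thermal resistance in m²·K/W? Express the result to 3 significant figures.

2.15 m²·K/W

R_SI = 12.2/5.68 = 2.148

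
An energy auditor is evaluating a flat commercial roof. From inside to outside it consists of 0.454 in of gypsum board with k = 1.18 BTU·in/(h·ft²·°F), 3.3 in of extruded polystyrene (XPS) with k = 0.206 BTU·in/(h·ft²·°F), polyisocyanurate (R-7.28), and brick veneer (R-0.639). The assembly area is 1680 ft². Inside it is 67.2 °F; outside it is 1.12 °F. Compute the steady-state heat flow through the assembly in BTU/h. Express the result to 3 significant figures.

4560 BTU/h

0.454/1.18 = 0.3847
3.3/0.206 = 16.02
R_total = 0.3847 + 16.02 + 7.28 + 0.639 = 24.32 ft²·°F·h/BTU
Q = A·ΔT/R = 1680 × (67.2 − 1.12) / 24.32 = 4564 BTU/h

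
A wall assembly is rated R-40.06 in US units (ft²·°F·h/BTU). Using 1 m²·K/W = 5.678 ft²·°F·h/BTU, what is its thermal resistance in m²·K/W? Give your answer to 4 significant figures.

R_SI = 40.06/5.678 = 7.0553

7.055 m²·K/W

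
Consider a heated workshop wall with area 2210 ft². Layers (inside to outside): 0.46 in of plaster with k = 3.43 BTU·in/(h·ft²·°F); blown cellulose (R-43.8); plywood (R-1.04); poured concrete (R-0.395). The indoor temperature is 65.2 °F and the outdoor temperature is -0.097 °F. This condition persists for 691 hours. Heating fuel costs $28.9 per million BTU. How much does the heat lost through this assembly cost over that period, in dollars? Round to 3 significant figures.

0.46/3.43 = 0.1341
R_total = 0.1341 + 43.8 + 1.04 + 0.395 = 45.37 ft²·°F·h/BTU
Q = 2210 × (65.2 − (-0.097)) / 45.37 = 3181 BTU/h
E = 3181 × 691 = 2198000 BTU
Cost = 2198000/10⁶ × 28.9 = $63.52

63.5 dollars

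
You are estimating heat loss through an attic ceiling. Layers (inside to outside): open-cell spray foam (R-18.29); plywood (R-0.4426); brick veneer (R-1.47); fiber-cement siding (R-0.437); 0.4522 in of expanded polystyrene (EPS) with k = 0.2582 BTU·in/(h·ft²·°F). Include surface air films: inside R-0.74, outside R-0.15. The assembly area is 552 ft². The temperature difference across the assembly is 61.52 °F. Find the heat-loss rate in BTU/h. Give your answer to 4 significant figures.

0.4522/0.2582 = 1.7514
R_total = 0.74 + 18.29 + 0.4426 + 1.47 + 0.437 + 1.7514 + 0.15 = 23.281 ft²·°F·h/BTU
Q = A·ΔT/R = 552 × 61.52 / 23.281 = 1458.7 BTU/h

1459 BTU/h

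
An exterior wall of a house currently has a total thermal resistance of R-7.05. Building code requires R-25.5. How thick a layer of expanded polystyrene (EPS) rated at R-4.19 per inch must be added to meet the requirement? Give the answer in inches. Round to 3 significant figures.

4.40 in

ΔR = 25.5 − 7.05 = 18.45 ft²·°F·h/BTU
L = ΔR / (R/in) = 18.45/4.19 = 4.403 in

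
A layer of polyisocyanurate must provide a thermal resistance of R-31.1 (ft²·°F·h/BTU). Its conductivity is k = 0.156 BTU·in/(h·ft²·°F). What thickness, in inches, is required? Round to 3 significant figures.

4.85 in

L = R × k = 31.1 × 0.156 = 4.852 in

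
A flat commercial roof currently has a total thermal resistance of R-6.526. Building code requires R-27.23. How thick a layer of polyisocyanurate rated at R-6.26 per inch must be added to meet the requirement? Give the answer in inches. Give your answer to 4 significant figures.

ΔR = 27.23 − 6.526 = 20.704 ft²·°F·h/BTU
L = ΔR / (R/in) = 20.704/6.26 = 3.3073 in

3.307 in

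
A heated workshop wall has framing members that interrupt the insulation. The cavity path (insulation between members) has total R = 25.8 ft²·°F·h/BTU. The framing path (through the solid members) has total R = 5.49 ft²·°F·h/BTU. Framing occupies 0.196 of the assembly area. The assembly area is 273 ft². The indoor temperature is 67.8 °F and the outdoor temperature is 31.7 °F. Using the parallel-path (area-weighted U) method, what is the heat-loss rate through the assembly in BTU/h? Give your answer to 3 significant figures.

U_eff = 0.804/25.8 + 0.196/5.49 = 0.03116 + 0.0357 = 0.06686
R_eff = 1/U_eff = 14.96 ft²·°F·h/BTU
Q = 273 × (67.8 − 31.7) / 14.96 = 659 BTU/h

659 BTU/h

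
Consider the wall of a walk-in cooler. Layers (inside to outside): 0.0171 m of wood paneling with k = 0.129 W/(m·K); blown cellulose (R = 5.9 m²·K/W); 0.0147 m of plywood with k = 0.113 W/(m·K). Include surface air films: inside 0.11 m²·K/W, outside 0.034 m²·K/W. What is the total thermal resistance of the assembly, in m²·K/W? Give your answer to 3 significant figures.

0.0171/0.129 = 0.1326
0.0147/0.113 = 0.1301
R_total = 0.11 + 0.1326 + 5.9 + 0.1301 + 0.034 = 6.307 m²·K/W

6.31 m²·K/W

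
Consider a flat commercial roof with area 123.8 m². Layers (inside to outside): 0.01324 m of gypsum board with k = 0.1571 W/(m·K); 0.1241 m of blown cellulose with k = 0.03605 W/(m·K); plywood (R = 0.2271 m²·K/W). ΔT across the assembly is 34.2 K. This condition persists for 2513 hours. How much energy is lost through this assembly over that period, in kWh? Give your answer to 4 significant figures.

2834 kWh

0.01324/0.1571 = 0.084278
0.1241/0.03605 = 3.4424
R_total = 0.084278 + 3.4424 + 0.2271 = 3.7538 m²·K/W
Q = 123.8 × 34.2 / 3.7538 = 1127.9 W
E = 1127.9 W × 2513 h / 1000 = 2834.4 kWh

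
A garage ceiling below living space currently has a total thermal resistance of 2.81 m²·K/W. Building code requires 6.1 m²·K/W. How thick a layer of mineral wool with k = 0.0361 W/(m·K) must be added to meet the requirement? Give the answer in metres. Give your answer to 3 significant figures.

0.119 m

ΔR = 6.1 − 2.81 = 3.29 m²·K/W
L = ΔR × k = 3.29 × 0.0361 = 0.1188 m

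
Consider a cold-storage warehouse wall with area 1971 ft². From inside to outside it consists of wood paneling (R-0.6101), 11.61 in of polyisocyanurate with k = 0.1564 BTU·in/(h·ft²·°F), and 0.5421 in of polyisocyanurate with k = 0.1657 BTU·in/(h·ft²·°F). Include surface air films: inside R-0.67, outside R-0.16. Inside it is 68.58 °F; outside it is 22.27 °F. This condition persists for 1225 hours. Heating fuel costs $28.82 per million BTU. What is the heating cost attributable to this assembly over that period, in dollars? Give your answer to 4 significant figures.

40.82 dollars

11.61/0.1564 = 74.233
0.5421/0.1657 = 3.2716
R_total = 0.67 + 0.6101 + 74.233 + 3.2716 + 0.16 = 78.944 ft²·°F·h/BTU
Q = 1971 × (68.58 − 22.27) / 78.944 = 1156.2 BTU/h
E = 1156.2 × 1225 = 1416400 BTU
Cost = 1416400/10⁶ × 28.82 = $40.82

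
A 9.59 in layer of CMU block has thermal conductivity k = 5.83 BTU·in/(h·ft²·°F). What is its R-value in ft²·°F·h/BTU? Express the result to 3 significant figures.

R = L/k = 9.59/5.83 = 1.645 ft²·°F·h/BTU

1.64 ft²·°F·h/BTU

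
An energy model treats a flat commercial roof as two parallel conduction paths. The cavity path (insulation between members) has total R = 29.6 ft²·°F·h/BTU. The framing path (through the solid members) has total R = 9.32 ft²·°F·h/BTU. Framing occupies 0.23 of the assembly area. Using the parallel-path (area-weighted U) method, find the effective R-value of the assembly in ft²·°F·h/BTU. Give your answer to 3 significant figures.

U_eff = 0.77/29.6 + 0.23/9.32 = 0.02601 + 0.02468 = 0.05069
R_eff = 1/U_eff = 19.73 ft²·°F·h/BTU

19.7 ft²·°F·h/BTU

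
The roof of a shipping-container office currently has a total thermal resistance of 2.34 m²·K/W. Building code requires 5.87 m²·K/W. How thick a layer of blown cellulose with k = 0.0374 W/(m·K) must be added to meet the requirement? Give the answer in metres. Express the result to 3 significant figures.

ΔR = 5.87 − 2.34 = 3.53 m²·K/W
L = ΔR × k = 3.53 × 0.0374 = 0.132 m

0.132 m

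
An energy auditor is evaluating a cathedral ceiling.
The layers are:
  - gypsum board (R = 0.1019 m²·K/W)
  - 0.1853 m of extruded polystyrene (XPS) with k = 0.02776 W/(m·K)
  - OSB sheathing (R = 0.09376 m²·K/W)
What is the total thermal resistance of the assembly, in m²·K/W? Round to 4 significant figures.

0.1853/0.02776 = 6.6751
R_total = 0.1019 + 6.6751 + 0.09376 = 6.8707 m²·K/W

6.871 m²·K/W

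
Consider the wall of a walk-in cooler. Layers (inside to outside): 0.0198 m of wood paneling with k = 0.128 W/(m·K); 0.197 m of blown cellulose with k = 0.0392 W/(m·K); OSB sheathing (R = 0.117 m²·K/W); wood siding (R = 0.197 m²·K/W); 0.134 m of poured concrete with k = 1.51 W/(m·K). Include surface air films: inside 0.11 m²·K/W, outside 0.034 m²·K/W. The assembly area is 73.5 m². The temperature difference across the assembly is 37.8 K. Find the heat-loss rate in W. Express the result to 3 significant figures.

0.0198/0.128 = 0.1547
0.197/0.0392 = 5.026
0.134/1.51 = 0.08874
R_total = 0.11 + 0.1547 + 5.026 + 0.117 + 0.197 + 0.08874 + 0.034 = 5.727 m²·K/W
Q = A·ΔT/R = 73.5 × 37.8 / 5.727 = 485.1 W

485 W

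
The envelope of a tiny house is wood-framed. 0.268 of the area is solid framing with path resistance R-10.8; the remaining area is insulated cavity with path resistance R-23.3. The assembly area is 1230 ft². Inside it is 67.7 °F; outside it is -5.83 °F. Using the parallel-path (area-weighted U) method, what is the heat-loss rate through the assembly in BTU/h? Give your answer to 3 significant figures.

5090 BTU/h

U_eff = 0.732/23.3 + 0.268/10.8 = 0.03142 + 0.02481 = 0.05623
R_eff = 1/U_eff = 17.78 ft²·°F·h/BTU
Q = 1230 × (67.7 − (-5.83)) / 17.78 = 5086 BTU/h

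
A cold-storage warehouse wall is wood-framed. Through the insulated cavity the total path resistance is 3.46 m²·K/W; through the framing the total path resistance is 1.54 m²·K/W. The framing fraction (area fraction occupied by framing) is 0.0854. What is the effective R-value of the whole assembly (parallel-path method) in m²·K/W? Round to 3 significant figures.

3.13 m²·K/W

U_eff = 0.9146/3.46 + 0.0854/1.54 = 0.2643 + 0.05545 = 0.3198
R_eff = 1/U_eff = 3.127 m²·K/W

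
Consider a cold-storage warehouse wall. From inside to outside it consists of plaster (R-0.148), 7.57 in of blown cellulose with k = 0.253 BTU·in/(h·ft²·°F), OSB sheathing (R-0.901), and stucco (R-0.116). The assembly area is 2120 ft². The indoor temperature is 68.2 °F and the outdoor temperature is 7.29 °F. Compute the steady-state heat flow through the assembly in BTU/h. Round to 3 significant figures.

4150 BTU/h

7.57/0.253 = 29.92
R_total = 0.148 + 29.92 + 0.901 + 0.116 = 31.09 ft²·°F·h/BTU
Q = A·ΔT/R = 2120 × (68.2 − 7.29) / 31.09 = 4154 BTU/h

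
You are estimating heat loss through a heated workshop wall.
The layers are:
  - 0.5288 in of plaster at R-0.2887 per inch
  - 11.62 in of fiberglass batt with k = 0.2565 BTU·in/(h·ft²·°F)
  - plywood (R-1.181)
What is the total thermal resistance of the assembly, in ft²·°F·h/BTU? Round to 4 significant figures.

0.5288 × 0.2887 = 0.15266
11.62/0.2565 = 45.302
R_total = 0.15266 + 45.302 + 1.181 = 46.636 ft²·°F·h/BTU

46.64 ft²·°F·h/BTU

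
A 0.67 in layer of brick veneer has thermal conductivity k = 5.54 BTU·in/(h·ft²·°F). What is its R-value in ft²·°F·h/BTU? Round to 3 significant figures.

0.121 ft²·°F·h/BTU

R = L/k = 0.67/5.54 = 0.1209 ft²·°F·h/BTU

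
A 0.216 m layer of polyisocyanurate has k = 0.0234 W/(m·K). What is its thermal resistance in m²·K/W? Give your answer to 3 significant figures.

9.23 m²·K/W

R = L/k = 0.216/0.0234 = 9.231 m²·K/W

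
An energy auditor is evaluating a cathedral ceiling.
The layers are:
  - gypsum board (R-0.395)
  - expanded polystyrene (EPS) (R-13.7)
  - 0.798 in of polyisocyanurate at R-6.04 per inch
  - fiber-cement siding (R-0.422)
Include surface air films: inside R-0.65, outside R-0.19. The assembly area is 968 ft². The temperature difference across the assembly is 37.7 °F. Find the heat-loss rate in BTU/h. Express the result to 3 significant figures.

0.798 × 6.04 = 4.82
R_total = 0.65 + 0.395 + 13.7 + 4.82 + 0.422 + 0.19 = 20.18 ft²·°F·h/BTU
Q = A·ΔT/R = 968 × 37.7 / 20.18 = 1809 BTU/h

1810 BTU/h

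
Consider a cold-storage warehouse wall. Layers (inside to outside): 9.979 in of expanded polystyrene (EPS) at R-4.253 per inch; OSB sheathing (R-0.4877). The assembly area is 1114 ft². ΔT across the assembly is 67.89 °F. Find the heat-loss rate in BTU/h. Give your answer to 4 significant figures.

9.979 × 4.253 = 42.441
R_total = 42.441 + 0.4877 = 42.928 ft²·°F·h/BTU
Q = A·ΔT/R = 1114 × 67.89 / 42.928 = 1761.8 BTU/h

1762 BTU/h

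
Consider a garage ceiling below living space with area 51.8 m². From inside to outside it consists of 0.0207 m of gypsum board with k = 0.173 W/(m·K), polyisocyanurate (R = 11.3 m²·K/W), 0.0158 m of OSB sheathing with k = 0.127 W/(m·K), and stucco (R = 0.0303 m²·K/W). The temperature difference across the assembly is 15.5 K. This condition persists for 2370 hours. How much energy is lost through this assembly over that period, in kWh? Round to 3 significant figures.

0.0207/0.173 = 0.1197
0.0158/0.127 = 0.1244
R_total = 0.1197 + 11.3 + 0.1244 + 0.0303 = 11.57 m²·K/W
Q = 51.8 × 15.5 / 11.57 = 69.37 W
E = 69.37 W × 2370 h / 1000 = 164.4 kWh

164 kWh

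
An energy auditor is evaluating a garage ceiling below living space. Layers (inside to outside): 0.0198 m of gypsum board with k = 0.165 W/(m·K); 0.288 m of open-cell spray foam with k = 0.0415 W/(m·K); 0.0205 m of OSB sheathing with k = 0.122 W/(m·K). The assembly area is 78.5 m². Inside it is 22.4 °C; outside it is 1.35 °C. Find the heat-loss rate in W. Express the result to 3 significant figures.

229 W

0.0198/0.165 = 0.12
0.288/0.0415 = 6.94
0.0205/0.122 = 0.168
R_total = 0.12 + 6.94 + 0.168 = 7.228 m²·K/W
Q = A·ΔT/R = 78.5 × (22.4 − 1.35) / 7.228 = 228.6 W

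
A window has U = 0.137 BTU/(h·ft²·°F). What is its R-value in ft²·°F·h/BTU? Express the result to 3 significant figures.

7.30 ft²·°F·h/BTU

R = 1/U = 1/0.137 = 7.299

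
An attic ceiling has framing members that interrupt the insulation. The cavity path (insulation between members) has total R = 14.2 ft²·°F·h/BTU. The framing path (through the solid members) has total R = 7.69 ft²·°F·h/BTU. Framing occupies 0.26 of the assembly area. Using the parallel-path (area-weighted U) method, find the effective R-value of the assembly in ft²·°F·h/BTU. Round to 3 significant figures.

U_eff = 0.74/14.2 + 0.26/7.69 = 0.05211 + 0.03381 = 0.08592
R_eff = 1/U_eff = 11.64 ft²·°F·h/BTU

11.6 ft²·°F·h/BTU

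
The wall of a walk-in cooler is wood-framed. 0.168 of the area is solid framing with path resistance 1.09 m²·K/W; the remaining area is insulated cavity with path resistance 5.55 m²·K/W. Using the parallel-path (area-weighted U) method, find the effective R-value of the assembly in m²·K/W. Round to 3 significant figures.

U_eff = 0.832/5.55 + 0.168/1.09 = 0.1499 + 0.1541 = 0.304
R_eff = 1/U_eff = 3.289 m²·K/W

3.29 m²·K/W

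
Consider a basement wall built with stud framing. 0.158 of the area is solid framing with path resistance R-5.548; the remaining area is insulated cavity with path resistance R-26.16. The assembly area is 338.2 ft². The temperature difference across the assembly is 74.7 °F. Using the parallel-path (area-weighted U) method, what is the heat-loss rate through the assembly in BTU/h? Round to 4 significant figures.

U_eff = 0.842/26.16 + 0.158/5.548 = 0.032187 + 0.028479 = 0.060665
R_eff = 1/U_eff = 16.484 ft²·°F·h/BTU
Q = 338.2 × 74.7 / 16.484 = 1532.6 BTU/h

1533 BTU/h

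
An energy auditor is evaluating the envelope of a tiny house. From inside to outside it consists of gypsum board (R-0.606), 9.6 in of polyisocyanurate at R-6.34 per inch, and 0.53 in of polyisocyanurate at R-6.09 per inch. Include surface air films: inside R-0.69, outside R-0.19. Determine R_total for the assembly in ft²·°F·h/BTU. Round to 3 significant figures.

65.6 ft²·°F·h/BTU

9.6 × 6.34 = 60.86
0.53 × 6.09 = 3.228
R_total = 0.69 + 0.606 + 60.86 + 3.228 + 0.19 = 65.58 ft²·°F·h/BTU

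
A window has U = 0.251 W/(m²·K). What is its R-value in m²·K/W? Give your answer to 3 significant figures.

3.98 m²·K/W

R = 1/U = 1/0.251 = 3.984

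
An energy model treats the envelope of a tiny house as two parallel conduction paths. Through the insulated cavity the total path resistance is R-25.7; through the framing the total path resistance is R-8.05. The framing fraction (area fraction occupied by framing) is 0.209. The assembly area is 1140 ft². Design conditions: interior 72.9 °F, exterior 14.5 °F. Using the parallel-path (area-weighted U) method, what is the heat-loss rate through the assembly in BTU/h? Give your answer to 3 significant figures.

U_eff = 0.791/25.7 + 0.209/8.05 = 0.03078 + 0.02596 = 0.05674
R_eff = 1/U_eff = 17.62 ft²·°F·h/BTU
Q = 1140 × (72.9 − 14.5) / 17.62 = 3778 BTU/h

3780 BTU/h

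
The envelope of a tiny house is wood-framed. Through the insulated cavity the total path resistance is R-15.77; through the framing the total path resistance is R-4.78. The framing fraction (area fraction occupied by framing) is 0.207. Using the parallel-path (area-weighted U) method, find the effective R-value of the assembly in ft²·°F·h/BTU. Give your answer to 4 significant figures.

10.68 ft²·°F·h/BTU

U_eff = 0.793/15.77 + 0.207/4.78 = 0.050285 + 0.043305 = 0.093591
R_eff = 1/U_eff = 10.685 ft²·°F·h/BTU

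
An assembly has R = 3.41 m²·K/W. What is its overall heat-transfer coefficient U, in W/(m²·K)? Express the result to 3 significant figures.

0.293 W/(m²·K)

U = 1/R = 1/3.41 = 0.2933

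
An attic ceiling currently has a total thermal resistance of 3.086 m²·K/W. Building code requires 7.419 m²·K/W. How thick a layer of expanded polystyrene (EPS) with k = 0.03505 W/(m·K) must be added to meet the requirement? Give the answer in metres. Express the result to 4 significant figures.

ΔR = 7.419 − 3.086 = 4.333 m²·K/W
L = ΔR × k = 4.333 × 0.03505 = 0.15187 m

0.1519 m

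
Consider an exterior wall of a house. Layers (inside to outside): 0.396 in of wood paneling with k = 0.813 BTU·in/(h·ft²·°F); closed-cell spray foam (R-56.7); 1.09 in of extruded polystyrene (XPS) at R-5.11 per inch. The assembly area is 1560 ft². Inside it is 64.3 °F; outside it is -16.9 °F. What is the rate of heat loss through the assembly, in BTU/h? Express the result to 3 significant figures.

0.396/0.813 = 0.4871
1.09 × 5.11 = 5.57
R_total = 0.4871 + 56.7 + 5.57 = 62.76 ft²·°F·h/BTU
Q = A·ΔT/R = 1560 × (64.3 − (-16.9)) / 62.76 = 2018 BTU/h

2020 BTU/h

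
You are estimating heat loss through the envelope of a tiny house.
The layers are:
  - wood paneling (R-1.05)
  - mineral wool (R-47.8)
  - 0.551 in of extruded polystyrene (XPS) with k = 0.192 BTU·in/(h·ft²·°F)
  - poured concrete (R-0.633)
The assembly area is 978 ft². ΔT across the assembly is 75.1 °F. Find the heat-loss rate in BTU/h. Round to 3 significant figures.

1400 BTU/h

0.551/0.192 = 2.87
R_total = 1.05 + 47.8 + 2.87 + 0.633 = 52.35 ft²·°F·h/BTU
Q = A·ΔT/R = 978 × 75.1 / 52.35 = 1403 BTU/h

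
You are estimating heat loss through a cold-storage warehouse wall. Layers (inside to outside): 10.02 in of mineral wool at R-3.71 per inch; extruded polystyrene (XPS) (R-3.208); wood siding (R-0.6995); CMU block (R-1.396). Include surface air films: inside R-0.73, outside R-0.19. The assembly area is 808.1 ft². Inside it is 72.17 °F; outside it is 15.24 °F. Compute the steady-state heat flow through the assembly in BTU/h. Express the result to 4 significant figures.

1060 BTU/h

10.02 × 3.71 = 37.174
R_total = 0.73 + 37.174 + 3.208 + 0.6995 + 1.396 + 0.19 = 43.398 ft²·°F·h/BTU
Q = A·ΔT/R = 808.1 × (72.17 − 15.24) / 43.398 = 1060.1 BTU/h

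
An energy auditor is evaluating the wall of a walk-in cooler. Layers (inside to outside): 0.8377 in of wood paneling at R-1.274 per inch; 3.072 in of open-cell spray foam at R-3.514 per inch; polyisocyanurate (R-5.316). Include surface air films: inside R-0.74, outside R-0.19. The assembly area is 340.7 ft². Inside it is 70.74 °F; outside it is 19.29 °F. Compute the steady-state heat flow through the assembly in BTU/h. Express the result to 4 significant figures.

968.0 BTU/h

0.8377 × 1.274 = 1.0672
3.072 × 3.514 = 10.795
R_total = 0.74 + 1.0672 + 10.795 + 5.316 + 0.19 = 18.108 ft²·°F·h/BTU
Q = A·ΔT/R = 340.7 × (70.74 − 19.29) / 18.108 = 968.01 BTU/h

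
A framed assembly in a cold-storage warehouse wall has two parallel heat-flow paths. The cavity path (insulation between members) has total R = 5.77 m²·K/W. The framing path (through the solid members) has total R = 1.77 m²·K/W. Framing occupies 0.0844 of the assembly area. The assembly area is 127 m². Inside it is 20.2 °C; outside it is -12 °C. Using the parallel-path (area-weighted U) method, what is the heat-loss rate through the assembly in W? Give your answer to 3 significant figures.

U_eff = 0.9156/5.77 + 0.0844/1.77 = 0.1587 + 0.04768 = 0.2064
R_eff = 1/U_eff = 4.846 m²·K/W
Q = 127 × (20.2 − (-12)) / 4.846 = 843.9 W

844 W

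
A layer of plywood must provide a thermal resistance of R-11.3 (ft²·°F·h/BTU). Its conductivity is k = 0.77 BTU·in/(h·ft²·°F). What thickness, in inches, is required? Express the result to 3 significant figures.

L = R × k = 11.3 × 0.77 = 8.701 in

8.70 in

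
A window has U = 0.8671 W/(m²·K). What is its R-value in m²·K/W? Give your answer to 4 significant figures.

R = 1/U = 1/0.8671 = 1.1533

1.153 m²·K/W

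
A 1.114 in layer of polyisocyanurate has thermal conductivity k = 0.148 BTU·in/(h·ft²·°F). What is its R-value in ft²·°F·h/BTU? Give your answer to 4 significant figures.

R = L/k = 1.114/0.148 = 7.527 ft²·°F·h/BTU

7.527 ft²·°F·h/BTU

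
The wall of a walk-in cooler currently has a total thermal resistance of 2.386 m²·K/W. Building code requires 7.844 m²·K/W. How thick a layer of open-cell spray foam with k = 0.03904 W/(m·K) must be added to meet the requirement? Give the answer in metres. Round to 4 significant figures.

0.2131 m

ΔR = 7.844 − 2.386 = 5.458 m²·K/W
L = ΔR × k = 5.458 × 0.03904 = 0.21308 m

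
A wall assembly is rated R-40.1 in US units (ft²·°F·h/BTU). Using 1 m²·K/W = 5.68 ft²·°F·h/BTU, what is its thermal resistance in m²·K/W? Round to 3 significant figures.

R_SI = 40.1/5.68 = 7.06

7.06 m²·K/W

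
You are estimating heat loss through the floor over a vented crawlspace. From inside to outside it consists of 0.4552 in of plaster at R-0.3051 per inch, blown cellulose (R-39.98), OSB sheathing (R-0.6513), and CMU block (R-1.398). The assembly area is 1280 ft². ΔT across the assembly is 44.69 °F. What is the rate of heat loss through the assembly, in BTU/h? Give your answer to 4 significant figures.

1357 BTU/h

0.4552 × 0.3051 = 0.13888
R_total = 0.13888 + 39.98 + 0.6513 + 1.398 = 42.168 ft²·°F·h/BTU
Q = A·ΔT/R = 1280 × 44.69 / 42.168 = 1356.5 BTU/h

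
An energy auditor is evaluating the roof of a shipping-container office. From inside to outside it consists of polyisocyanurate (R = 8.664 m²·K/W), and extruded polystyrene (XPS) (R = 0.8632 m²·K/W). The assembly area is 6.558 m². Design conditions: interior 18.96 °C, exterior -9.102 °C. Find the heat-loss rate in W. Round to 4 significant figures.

R_total = 8.664 + 0.8632 = 9.5272 m²·K/W
Q = A·ΔT/R = 6.558 × (18.96 − (-9.102)) / 9.5272 = 19.316 W

19.32 W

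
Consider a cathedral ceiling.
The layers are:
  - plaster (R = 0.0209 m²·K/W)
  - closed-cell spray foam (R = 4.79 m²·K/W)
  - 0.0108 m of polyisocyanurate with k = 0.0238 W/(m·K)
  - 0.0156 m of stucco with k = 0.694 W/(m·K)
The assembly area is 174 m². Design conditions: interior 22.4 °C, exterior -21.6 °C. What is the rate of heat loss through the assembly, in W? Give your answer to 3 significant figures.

0.0108/0.0238 = 0.4538
0.0156/0.694 = 0.02248
R_total = 0.0209 + 4.79 + 0.4538 + 0.02248 = 5.287 m²·K/W
Q = A·ΔT/R = 174 × (22.4 − (-21.6)) / 5.287 = 1448 W

1450 W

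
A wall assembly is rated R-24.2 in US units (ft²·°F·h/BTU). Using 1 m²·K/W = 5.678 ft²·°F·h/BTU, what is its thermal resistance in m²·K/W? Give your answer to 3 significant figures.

R_SI = 24.2/5.678 = 4.262

4.26 m²·K/W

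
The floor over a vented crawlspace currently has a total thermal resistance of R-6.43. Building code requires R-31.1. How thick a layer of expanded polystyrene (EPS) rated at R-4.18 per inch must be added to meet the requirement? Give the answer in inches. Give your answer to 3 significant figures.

ΔR = 31.1 − 6.43 = 24.67 ft²·°F·h/BTU
L = ΔR / (R/in) = 24.67/4.18 = 5.902 in

5.90 in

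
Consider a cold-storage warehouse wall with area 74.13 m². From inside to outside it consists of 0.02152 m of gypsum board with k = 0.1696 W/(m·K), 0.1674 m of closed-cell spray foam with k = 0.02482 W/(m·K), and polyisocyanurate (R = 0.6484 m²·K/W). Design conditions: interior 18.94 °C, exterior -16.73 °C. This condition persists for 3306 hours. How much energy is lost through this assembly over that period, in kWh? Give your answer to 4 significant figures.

1162 kWh

0.02152/0.1696 = 0.12689
0.1674/0.02482 = 6.7446
R_total = 0.12689 + 6.7446 + 0.6484 = 7.5198 m²·K/W
Q = 74.13 × (18.94 − (-16.73)) / 7.5198 = 351.63 W
E = 351.63 W × 3306 h / 1000 = 1162.5 kWh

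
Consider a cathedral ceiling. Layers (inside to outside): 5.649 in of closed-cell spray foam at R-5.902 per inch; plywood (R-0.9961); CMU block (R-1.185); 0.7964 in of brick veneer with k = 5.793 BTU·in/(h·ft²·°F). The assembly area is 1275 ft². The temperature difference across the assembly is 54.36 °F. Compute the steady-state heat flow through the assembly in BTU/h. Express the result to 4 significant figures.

5.649 × 5.902 = 33.34
0.7964/5.793 = 0.13748
R_total = 33.34 + 0.9961 + 1.185 + 0.13748 = 35.659 ft²·°F·h/BTU
Q = A·ΔT/R = 1275 × 54.36 / 35.659 = 1943.7 BTU/h

1944 BTU/h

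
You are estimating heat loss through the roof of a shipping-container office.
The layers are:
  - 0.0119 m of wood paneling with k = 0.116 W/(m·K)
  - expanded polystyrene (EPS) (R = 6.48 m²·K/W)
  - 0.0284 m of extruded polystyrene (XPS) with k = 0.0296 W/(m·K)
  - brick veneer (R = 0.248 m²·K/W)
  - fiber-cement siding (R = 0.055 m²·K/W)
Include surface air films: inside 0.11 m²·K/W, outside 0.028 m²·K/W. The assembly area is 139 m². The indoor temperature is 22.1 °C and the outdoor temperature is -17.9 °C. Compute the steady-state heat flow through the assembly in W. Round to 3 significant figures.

0.0119/0.116 = 0.1026
0.0284/0.0296 = 0.9595
R_total = 0.11 + 0.1026 + 6.48 + 0.9595 + 0.248 + 0.055 + 0.028 = 7.983 m²·K/W
Q = A·ΔT/R = 139 × (22.1 − (-17.9)) / 7.983 = 696.5 W

696 W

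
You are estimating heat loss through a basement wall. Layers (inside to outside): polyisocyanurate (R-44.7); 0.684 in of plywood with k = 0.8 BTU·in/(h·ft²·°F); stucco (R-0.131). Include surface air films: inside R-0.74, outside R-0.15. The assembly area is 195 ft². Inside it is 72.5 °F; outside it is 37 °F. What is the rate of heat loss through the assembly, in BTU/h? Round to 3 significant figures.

0.684/0.8 = 0.855
R_total = 0.74 + 44.7 + 0.855 + 0.131 + 0.15 = 46.58 ft²·°F·h/BTU
Q = A·ΔT/R = 195 × (72.5 − 37) / 46.58 = 148.6 BTU/h

149 BTU/h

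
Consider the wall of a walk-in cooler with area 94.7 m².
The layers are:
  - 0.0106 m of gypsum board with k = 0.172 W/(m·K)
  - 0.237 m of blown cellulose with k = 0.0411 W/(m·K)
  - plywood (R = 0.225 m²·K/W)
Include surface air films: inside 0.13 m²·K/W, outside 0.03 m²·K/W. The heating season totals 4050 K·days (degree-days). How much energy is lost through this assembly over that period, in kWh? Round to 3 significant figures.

1480 kWh

0.0106/0.172 = 0.06163
0.237/0.0411 = 5.766
R_total = 0.13 + 0.06163 + 5.766 + 0.225 + 0.03 = 6.213 m²·K/W
E = A × HDD × 24 / R / 1000 = 94.7 × 4050 × 24 / 6.213 / 1000 = 1482 kWh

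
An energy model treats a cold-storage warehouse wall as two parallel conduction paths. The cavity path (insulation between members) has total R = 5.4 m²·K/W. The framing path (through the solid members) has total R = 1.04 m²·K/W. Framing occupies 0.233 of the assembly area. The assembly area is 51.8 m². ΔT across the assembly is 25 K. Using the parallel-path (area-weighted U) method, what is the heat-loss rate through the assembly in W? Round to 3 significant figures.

474 W

U_eff = 0.767/5.4 + 0.233/1.04 = 0.142 + 0.224 = 0.3661
R_eff = 1/U_eff = 2.732 m²·K/W
Q = 51.8 × 25 / 2.732 = 474.1 W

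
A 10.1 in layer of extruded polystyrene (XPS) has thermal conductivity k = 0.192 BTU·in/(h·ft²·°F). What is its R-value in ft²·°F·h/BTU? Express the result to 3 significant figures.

R = L/k = 10.1/0.192 = 52.6 ft²·°F·h/BTU

52.6 ft²·°F·h/BTU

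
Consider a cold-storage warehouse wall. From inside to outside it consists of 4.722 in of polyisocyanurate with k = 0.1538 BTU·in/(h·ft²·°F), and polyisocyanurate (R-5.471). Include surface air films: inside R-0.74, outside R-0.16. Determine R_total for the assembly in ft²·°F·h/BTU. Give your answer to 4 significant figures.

4.722/0.1538 = 30.702
R_total = 0.74 + 30.702 + 5.471 + 0.16 = 37.073 ft²·°F·h/BTU

37.07 ft²·°F·h/BTU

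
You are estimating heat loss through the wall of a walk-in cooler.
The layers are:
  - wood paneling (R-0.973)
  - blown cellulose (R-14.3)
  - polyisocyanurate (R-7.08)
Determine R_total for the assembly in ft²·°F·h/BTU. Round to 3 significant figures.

22.4 ft²·°F·h/BTU

R_total = 0.973 + 14.3 + 7.08 = 22.35 ft²·°F·h/BTU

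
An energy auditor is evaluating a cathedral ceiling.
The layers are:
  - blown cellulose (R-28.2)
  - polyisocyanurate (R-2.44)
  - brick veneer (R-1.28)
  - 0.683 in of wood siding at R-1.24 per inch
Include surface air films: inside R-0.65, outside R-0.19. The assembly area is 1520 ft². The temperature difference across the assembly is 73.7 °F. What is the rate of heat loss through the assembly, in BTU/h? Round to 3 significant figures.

3330 BTU/h

0.683 × 1.24 = 0.8469
R_total = 0.65 + 28.2 + 2.44 + 1.28 + 0.8469 + 0.19 = 33.61 ft²·°F·h/BTU
Q = A·ΔT/R = 1520 × 73.7 / 33.61 = 3333 BTU/h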